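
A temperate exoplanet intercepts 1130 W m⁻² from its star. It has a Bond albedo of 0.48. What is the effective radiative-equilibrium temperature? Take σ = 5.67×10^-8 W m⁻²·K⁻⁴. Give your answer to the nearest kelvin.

226 kelvin

Absorbed flux (global mean): S(1−α)/4 = 1130·0.52/4 = 146.9 W m⁻².
Balancing against σT⁴: T = (146.9/5.67×10⁻⁸)^(1/4) = 225.6 K.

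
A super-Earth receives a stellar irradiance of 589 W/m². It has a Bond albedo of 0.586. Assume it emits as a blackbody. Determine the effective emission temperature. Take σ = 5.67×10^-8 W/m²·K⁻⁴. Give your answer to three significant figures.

Averaging over the sphere, the absorbed flux is S(1−α)/4 = 60.96 W/m².
Set σT⁴ = 60.96 → T = (60.96/σ)^(1/4) = 181.1 K.

181 K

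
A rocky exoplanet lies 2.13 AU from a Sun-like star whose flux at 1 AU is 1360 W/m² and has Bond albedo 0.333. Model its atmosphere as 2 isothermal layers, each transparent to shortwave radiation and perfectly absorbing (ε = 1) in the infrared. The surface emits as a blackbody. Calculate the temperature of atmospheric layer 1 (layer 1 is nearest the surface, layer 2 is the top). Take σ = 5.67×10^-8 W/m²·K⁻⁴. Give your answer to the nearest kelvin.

205 K

By the inverse-square law, S = 1360/2.13² = 299.8 W/m².
OLR = S(1−α)/4 = 49.99 W/m²; the top layer radiates at T_e = 172.3 K.
In the N-layer model, layer k (counted from the surface) has T_k = (N+1−k)^(1/4)·T_e.
With k = 1: T_1 = (2+1−1)^¼·172.3 K = 204.9 K.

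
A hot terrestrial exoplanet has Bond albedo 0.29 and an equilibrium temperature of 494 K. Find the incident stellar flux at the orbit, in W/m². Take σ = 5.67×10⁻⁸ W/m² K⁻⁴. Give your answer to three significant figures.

19000 W/m²

Invert the energy balance for S: S = 4σT⁴/(1−α).
The emitted flux is σT⁴ = 3377 W/m².
S = 4·3377/0.71 = 19020 W/m².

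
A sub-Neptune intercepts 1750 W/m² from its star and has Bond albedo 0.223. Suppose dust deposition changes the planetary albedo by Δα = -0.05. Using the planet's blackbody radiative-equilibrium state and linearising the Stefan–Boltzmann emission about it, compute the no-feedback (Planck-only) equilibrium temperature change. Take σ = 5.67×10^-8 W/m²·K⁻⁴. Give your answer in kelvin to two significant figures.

Unperturbed T_e = [1750·(1−0.223)/(4σ)]^¼ = 278.3 K.
ΔF = −(S/4)Δα = −(1750/4)×(-0.05) = 21.88 W/m².
The Planck feedback parameter is 4σT_e³ = 4.887 W/m²/K.
Hence the no-feedback warming is ΔF/(4σT_e³) = 4.48 K.

4.5 K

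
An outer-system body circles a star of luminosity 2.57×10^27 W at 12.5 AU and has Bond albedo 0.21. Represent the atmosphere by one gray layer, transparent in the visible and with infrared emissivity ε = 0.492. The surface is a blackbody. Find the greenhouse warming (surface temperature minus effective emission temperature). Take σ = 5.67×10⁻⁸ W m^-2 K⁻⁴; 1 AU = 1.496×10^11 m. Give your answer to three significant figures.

Orbital distance: d = 12.5 AU = 1.870×10^12 m.
S = L/(4πd²) = 58.48 W m^-2.
The planet radiates to space at T_e = [S(1−α)/(4σ)]^(1/4) = 119.5 K.
For a single slab of emissivity ε, T_s⁴ = 2T_e⁴/(2−ε); thus T_s = 119.5·(1.326)^(1/4) = 128.2 K.
T_s − T_e = 128.2 − 119.5 = 8.738 K.

8.74 K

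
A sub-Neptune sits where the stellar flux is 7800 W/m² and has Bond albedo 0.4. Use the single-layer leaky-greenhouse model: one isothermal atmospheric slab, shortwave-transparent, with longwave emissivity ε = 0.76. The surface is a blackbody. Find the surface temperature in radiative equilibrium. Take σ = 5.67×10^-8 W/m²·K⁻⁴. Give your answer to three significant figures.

427 K

Effective emission temperature (TOA balance): σT_e⁴ = S(1−α)/4 = 1170 W/m² → T_e = 379.0 K.
Surface balance with a leaky layer gives σT_s⁴ = σT_e⁴·2/(2−ε), so T_s = T_e·[2/(2−0.76)]^(1/4) = 427.1 K.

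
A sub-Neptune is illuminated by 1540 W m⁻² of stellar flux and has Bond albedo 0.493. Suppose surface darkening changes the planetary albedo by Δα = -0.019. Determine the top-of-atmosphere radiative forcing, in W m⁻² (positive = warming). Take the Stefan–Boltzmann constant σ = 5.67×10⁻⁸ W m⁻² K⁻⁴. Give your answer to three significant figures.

7.31 W m⁻²

TOA radiative forcing: ΔF = −S·Δα/4 = −1540·(-0.019)/4 = 7.315 W m⁻².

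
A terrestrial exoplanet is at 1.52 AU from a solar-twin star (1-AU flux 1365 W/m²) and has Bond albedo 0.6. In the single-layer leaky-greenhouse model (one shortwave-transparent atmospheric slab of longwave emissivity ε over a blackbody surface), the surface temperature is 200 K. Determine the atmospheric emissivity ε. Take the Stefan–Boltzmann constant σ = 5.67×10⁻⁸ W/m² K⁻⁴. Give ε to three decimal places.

0.698

Flux at the orbit: S = 1365/(1.52)² = 590.8 W/m².
Effective temperature: T_e = [S(1−α)/(4σ)]^(1/4) = 179.7 K.
Inverting T_s⁴ = 2T_e⁴/(2−ε): (T_e/T_s)⁴ = 0.6512, so ε = 2(1 − 0.6512) = 0.6975.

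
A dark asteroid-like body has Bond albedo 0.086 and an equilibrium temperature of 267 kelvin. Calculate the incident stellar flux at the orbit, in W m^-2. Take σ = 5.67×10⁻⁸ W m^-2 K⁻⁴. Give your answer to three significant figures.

1260 W m^-2

Invert the energy balance for S: S = 4σT⁴/(1−α).
σT⁴ = 5.67×10⁻⁸·(267)⁴ = 288.2 W m^-2.
S = 4·288.2/0.914 = 1261 W m^-2.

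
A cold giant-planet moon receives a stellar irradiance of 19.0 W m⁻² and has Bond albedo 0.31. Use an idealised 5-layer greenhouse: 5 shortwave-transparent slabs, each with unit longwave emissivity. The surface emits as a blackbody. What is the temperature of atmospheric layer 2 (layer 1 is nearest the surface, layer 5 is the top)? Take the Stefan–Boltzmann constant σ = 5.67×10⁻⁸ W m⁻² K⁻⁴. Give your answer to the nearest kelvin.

123 kelvin

Top-of-atmosphere balance: σT_e⁴ = S(1−α)/4 = 3.277 W m⁻² → T_e = 87.19 K.
In the N-layer model, layer k (counted from the surface) has T_k = (N+1−k)^(1/4)·T_e.
With k = 2: T_2 = (5+1−2)^¼·87.19 K = 123.3 K.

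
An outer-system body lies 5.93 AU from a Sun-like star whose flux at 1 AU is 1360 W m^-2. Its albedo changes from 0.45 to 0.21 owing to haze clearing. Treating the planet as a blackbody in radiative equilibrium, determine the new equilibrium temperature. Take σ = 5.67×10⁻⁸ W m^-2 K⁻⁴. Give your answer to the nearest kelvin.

By the inverse-square law, S = 1360/5.93² = 38.67 W m^-2.
With the new albedo, S(1−α₂)/4 = 7.638 W m^-2, so T₂ = 107.7 K.

108 K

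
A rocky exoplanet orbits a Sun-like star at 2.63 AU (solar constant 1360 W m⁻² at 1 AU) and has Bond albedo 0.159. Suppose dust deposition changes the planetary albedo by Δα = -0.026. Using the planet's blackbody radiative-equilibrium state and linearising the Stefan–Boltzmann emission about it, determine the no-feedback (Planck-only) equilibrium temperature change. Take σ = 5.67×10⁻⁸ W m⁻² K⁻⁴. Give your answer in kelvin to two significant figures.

Irradiance scales as 1/d², so S = 1360 W m⁻² × (1/2.63)² = 196.6 W m⁻².
Unperturbed T_e = [196.6·(1−0.159)/(4σ)]^¼ = 164.3 K.
The change in absorbed flux is Δ[S(1−α)/4] = −SΔα/4 = 1.278 W m⁻².
Planck response: λ_P = 4σT_e³ = 4·5.67×10⁻⁸·(164.3)³ = 1.006 W m⁻²/K.
ΔT₀ = ΔF/λ_P = 1.278/1.006 = 1.27 K.

1.3 K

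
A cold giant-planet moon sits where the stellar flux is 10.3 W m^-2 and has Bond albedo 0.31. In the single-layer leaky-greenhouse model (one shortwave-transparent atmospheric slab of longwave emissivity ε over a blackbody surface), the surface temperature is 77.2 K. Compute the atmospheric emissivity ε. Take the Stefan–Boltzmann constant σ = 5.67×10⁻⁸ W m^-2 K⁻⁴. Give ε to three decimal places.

0.236

First, T_e = [10.30·(1−0.31)/(4σ)]^(1/4) = 74.82 K.
T_s⁴ = T_e⁴·2/(2−ε) → ε = 2 − 2(T_e/T_s)⁴ = 2 − 2·(74.82/77.2)⁴ = 0.2356.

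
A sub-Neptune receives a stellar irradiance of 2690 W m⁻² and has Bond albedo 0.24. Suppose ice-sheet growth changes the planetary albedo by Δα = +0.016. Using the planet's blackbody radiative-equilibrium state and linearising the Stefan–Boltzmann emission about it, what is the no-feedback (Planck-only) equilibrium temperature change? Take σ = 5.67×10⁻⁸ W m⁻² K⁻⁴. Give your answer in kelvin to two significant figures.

-1.6 K

Reference equilibrium: T_e = [S(1−α)/(4σ)]^(1/4) = 308.1 K.
ΔF = −(S/4)Δα = −(2690/4)×(+0.016) = -10.76 W m⁻².
Planck response: λ_P = 4σT_e³ = 4·5.67×10⁻⁸·(308.1)³ = 6.635 W m⁻²/K.
Hence the no-feedback warming is ΔF/(4σT_e³) = -1.62 K.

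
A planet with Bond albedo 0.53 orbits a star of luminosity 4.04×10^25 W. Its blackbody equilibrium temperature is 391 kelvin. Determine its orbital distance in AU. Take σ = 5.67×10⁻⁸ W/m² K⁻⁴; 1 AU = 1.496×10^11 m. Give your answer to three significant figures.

Energy balance gives S = 4σT⁴/(1−α) = 11280 W/m².
S = L/(4πd²) → d = √(L/4πS) = √(4.04×10^25/(4π·11280)) = 1.688×10^10 m = 0.1129 AU.

0.113 AU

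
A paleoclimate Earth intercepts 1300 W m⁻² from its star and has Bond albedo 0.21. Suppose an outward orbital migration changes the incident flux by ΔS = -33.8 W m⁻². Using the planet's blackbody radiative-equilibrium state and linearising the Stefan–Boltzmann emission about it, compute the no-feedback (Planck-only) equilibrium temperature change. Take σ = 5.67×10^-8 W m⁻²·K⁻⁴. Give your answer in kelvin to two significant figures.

The baseline emission temperature is T_e = 259.4 K.
ΔF = Δ[S(1−α)]/4 = (1−0.21)·-33.8/4 = -6.675 W m⁻².
The Planck feedback parameter is 4σT_e³ = 3.959 W m⁻²/K.
Hence the no-feedback warming is ΔF/(4σT_e³) = -1.69 K.

-1.7 kelvin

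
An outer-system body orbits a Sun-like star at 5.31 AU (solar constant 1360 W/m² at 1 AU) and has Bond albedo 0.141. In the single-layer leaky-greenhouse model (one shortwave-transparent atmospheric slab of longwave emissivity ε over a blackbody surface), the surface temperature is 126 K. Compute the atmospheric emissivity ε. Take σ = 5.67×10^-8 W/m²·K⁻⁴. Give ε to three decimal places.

0.550

Flux at the orbit: S = 1360/(5.31)² = 48.23 W/m².
TOA balance gives T_e = 116.3 K.
T_s⁴ = T_e⁴·2/(2−ε) → ε = 2 − 2(T_e/T_s)⁴ = 2 − 2·(116.3/126)⁴ = 0.5504.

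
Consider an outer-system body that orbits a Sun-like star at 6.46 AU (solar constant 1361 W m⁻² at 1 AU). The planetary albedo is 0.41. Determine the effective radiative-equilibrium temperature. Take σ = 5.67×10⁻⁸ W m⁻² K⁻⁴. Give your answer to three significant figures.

Irradiance scales as 1/d², so S = 1361 W m⁻² × (1/6.46)² = 32.61 W m⁻².
The planet absorbs (1−α)S over its disc πR² and re-emits over 4πR², so the mean absorbed flux is (1−0.41)·32.61/4 = 4.810 W m⁻².
In equilibrium σT⁴ equals this, so T = 95.97 K.

96.0 kelvin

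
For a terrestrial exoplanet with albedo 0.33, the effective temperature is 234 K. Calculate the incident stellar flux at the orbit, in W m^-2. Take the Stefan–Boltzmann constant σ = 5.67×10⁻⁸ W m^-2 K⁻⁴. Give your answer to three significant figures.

1010 W m^-2

From S(1−α)/4 = σT⁴: S = 4σT⁴/(1−α).
σT⁴ = 5.67×10⁻⁸·(234)⁴ = 170.0 W m^-2.
S = 4·170.0/0.67 = 1015 W m^-2.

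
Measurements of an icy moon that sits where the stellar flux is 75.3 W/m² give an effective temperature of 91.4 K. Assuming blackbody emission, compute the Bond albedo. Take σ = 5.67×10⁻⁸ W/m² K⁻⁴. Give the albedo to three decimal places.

0.790

From σT⁴ = S(1−α)/4 we invert for α: 1−α = 4σT⁴/S.
4σT⁴ = 4·5.67×10⁻⁸·(91.4)⁴ = 15.83 W/m².
Hence α = 1 − 15.83/75.30 = 0.7898.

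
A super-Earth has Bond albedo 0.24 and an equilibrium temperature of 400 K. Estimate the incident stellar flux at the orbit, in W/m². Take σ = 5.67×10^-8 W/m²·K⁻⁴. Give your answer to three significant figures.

7640 W/m²

Invert the energy balance for S: S = 4σT⁴/(1−α).
The emitted flux is σT⁴ = 1452 W/m².
So S = 4×1452/(1−0.24) = 7640 W/m².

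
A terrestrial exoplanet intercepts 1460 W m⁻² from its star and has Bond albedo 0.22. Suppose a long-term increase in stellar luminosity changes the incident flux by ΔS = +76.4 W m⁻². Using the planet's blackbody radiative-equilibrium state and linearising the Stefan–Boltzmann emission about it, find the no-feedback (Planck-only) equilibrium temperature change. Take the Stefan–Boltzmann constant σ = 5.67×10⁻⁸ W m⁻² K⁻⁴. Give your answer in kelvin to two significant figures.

Reference equilibrium: T_e = [S(1−α)/(4σ)]^(1/4) = 266.2 K.
TOA radiative forcing: ΔF = (1−α)ΔS/4 = 0.78·(+76.4)/4 = 14.90 W m⁻².
Linearising σT⁴ gives d(σT⁴)/dT = 4σT_e³ = 4.278 W m⁻² per K.
Hence the no-feedback warming is ΔF/(4σT_e³) = 3.48 K.

3.5 K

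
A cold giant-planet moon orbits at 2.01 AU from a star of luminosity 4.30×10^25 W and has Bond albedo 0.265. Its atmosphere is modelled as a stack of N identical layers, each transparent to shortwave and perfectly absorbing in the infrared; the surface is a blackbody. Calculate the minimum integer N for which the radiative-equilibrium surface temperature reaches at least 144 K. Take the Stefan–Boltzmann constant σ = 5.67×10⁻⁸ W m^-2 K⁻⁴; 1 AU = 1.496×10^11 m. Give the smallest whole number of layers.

Orbital distance: d = 2.01 AU = 3.007×10^11 m.
Spreading L over a sphere of radius d: S = 4.30×10^25/(4π·3.01×10^11²) = 37.84 W m^-2.
Top-of-atmosphere balance: σT_e⁴ = S(1−α)/4 = 6.954 W m^-2 → T_e = 105.2 K.
Need (N+1)T_e⁴ ≥ T_s⁴, i.e. N+1 ≥ (144/105.2)⁴ = 3.506.
So N ≥ 2.506; the smallest integer is N = 3.

3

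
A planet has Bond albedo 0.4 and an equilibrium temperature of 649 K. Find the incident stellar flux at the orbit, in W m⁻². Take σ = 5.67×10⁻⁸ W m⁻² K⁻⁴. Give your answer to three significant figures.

67100 W m⁻²

From S(1−α)/4 = σT⁴: S = 4σT⁴/(1−α).
The emitted flux is σT⁴ = 10060 W m⁻².
S = 4·10060/0.6 = 67060 W m⁻².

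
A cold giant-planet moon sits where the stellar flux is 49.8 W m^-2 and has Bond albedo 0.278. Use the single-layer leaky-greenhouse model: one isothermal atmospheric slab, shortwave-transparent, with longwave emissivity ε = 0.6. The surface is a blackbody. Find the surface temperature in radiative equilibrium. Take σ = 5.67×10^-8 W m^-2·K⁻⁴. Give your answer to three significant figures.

At the top of the atmosphere, σT_e⁴ = S(1−α)/4 = 8.989 W m^-2, giving T_e = 112.2 K.
For a single slab of emissivity ε, T_s⁴ = 2T_e⁴/(2−ε); thus T_s = 112.2·(1.429)^(1/4) = 122.7 K.

123 K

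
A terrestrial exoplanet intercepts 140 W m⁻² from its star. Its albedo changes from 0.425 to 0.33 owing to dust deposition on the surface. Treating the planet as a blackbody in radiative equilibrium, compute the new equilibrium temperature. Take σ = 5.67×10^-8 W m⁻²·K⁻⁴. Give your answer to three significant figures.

With the new albedo, S(1−α₂)/4 = 23.45 W m⁻², so T₂ = 142.6 K.

143 kelvin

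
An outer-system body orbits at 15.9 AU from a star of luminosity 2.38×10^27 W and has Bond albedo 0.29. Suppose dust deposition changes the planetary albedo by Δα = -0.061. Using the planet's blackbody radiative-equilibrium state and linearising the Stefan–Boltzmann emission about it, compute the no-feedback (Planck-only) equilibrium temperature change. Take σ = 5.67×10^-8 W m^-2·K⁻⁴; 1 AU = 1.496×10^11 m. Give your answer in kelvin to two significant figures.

d = 15.9 × 1.496×10^11 m = 2.379×10^12 m.
S = L/(4πd²) = 33.47 W m^-2.
Unperturbed T_e = [33.47·(1−0.29)/(4σ)]^¼ = 101.2 K.
TOA radiative forcing: ΔF = −S·Δα/4 = −33.47·(-0.061)/4 = 0.5105 W m^-2.
Planck response: λ_P = 4σT_e³ = 4·5.67×10⁻⁸·(101.2)³ = 0.2349 W m^-2/K.
So ΔT₀ = 0.5105/0.2349 = 2.17 K.

2.2 kelvin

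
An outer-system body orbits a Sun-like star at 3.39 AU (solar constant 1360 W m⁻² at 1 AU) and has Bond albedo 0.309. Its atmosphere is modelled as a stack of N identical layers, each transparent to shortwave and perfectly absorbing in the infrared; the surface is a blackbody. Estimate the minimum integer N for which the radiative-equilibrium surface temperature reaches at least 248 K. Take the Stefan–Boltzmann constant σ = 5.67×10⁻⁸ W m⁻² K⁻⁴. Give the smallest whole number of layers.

By the inverse-square law, S = 1360/3.39² = 118.3 W m⁻².
OLR = S(1−α)/4 = 20.44 W m⁻²; the top layer radiates at T_e = 137.8 K.
Need (N+1)T_e⁴ ≥ T_s⁴, i.e. N+1 ≥ (248/137.8)⁴ = 10.491.
Rounding up, N = 10.

10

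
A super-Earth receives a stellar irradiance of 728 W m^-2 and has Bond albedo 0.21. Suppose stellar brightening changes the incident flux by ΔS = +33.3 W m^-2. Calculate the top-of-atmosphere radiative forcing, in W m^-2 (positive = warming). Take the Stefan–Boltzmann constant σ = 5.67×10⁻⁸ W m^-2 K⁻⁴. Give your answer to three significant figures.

6.58 W m^-2

TOA radiative forcing: ΔF = (1−α)ΔS/4 = 0.79·(+33.3)/4 = 6.577 W m^-2.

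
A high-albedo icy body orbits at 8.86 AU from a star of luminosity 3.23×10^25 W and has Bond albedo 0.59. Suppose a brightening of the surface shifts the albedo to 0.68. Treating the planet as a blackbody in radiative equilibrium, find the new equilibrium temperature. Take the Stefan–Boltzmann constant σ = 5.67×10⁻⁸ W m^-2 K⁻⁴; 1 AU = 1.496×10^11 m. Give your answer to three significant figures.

Orbital distance: d = 8.86 AU = 1.325×10^12 m.
Flux at the orbit: S = L/(4πd²) = 3.23×10^25/(4π·(1.33×10^12)²) = 1.463 W m^-2.
With the new albedo, S(1−α₂)/4 = 0.1170 W m^-2, so T₂ = 37.90 K.

37.9 kelvin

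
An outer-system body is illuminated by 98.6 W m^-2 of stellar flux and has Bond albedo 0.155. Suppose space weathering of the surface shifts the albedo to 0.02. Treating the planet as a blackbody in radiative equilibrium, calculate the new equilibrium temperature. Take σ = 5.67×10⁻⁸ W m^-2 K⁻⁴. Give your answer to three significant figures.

With the new albedo, S(1−α₂)/4 = 24.16 W m^-2, so T₂ = 143.7 K.

144 K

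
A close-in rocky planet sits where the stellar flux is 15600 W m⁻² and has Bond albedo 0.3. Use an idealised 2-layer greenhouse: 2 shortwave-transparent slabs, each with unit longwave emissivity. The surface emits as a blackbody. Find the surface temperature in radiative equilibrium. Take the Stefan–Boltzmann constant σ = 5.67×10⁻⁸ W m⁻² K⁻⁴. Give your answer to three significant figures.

616 K

OLR = S(1−α)/4 = 2730 W m⁻²; the top layer radiates at T_e = 468.4 K.
For an N-layer opaque stack, T_s⁴ = (N+1)T_e⁴, hence T_s = (3)^(1/4)×468.4 K = 616.5 K.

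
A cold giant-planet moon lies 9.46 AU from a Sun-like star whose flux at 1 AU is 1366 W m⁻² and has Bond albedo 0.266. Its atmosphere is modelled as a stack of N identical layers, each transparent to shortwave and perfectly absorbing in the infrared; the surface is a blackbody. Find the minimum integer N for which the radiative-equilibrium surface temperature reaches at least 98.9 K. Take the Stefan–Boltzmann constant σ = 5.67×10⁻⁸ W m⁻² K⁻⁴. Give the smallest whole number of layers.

By the inverse-square law, S = 1366/9.46² = 15.26 W m⁻².
The effective emission temperature is T_e = [S(1−α)/(4σ)]^¼ = 83.84 K.
Need (N+1)T_e⁴ ≥ T_s⁴, i.e. N+1 ≥ (98.9/83.84)⁴ = 1.937.
Rounding up, N = 1.

1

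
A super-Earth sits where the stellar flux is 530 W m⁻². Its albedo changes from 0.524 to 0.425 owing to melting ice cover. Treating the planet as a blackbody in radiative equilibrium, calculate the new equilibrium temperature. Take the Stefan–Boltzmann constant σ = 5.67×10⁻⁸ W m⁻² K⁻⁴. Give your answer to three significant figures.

T₂ = [S(1−α₂)/(4σ)]^(1/4) = [530.0·0.575/(4σ)]^(1/4) = 191.5 K.

191 K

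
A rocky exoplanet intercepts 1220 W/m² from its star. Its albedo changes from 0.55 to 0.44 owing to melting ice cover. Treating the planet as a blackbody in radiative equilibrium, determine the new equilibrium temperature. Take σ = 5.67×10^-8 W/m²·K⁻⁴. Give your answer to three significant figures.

T₂ = [S(1−α₂)/(4σ)]^(1/4) = [1220·0.56/(4σ)]^(1/4) = 234.3 K.

234 K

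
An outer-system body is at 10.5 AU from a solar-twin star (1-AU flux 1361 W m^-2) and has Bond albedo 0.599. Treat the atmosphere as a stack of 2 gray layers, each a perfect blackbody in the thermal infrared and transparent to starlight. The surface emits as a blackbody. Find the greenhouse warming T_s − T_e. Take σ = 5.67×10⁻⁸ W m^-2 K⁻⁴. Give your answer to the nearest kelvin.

22 K

Irradiance scales as 1/d², so S = 1361 W m^-2 × (1/10.5)² = 12.34 W m^-2.
The effective emission temperature is T_e = [S(1−α)/(4σ)]^¼ = 68.35 K.
Surface: T_s = (3)^¼·T_e = 89.96 K.
Warming: T_s − T_e = 21.60 K.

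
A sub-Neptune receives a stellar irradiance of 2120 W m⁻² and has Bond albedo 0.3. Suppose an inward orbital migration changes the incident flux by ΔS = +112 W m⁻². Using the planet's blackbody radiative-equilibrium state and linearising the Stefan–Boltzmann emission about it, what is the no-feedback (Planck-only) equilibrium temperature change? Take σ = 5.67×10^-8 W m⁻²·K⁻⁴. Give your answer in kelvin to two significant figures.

3.8 kelvin

Reference equilibrium: T_e = [S(1−α)/(4σ)]^(1/4) = 284.4 K.
ΔF = Δ[S(1−α)]/4 = (1−0.3)·+112/4 = 19.60 W m⁻².
Planck response: λ_P = 4σT_e³ = 4·5.67×10⁻⁸·(284.4)³ = 5.218 W m⁻²/K.
So ΔT₀ = 19.60/5.218 = 3.76 K.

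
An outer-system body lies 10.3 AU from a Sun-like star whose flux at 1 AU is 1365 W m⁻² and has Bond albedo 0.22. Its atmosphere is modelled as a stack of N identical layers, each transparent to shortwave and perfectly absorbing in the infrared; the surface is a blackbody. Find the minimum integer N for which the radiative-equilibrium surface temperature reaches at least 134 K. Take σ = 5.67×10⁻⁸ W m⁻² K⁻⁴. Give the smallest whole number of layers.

By the inverse-square law, S = 1365/10.3² = 12.87 W m⁻².
OLR = S(1−α)/4 = 2.509 W m⁻²; the top layer radiates at T_e = 81.56 K.
Since T_s⁴ = (N+1)T_e⁴, we need N ≥ (T_s/T_e)⁴ − 1 = 6.286.
The minimum whole number is N = 7.

7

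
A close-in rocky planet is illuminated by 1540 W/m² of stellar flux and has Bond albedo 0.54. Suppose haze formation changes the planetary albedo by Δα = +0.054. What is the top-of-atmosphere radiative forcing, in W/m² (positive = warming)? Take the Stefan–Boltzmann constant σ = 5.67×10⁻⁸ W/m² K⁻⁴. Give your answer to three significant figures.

-20.8 W/m²

The change in absorbed flux is Δ[S(1−α)/4] = −SΔα/4 = -20.79 W/m².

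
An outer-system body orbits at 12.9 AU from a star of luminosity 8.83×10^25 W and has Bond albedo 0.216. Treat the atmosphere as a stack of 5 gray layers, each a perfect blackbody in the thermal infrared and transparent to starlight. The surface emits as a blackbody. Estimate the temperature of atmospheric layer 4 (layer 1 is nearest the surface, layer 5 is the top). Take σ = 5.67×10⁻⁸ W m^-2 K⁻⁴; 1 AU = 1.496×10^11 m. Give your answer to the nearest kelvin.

60 kelvin

Orbital distance: d = 12.9 AU = 1.930×10^12 m.
Flux at the orbit: S = L/(4πd²) = 8.83×10^25/(4π·(1.93×10^12)²) = 1.887 W m^-2.
The effective emission temperature is T_e = [S(1−α)/(4σ)]^¼ = 50.54 K.
The net upward flux σT_e⁴ is constant between every pair of levels, so T_k⁴ = (N+1−k)T_e⁴.
With k = 4: T_4 = (5+1−4)^¼·50.54 K = 60.10 K.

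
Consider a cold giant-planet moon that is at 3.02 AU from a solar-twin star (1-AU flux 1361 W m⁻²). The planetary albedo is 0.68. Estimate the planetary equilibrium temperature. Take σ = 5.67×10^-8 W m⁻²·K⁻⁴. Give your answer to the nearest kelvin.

120 K

Irradiance scales as 1/d², so S = 1361 W m⁻² × (1/3.02)² = 149.2 W m⁻².
The planet absorbs (1−α)S over its disc πR² and re-emits over 4πR², so the mean absorbed flux is (1−0.68)·149.2/4 = 11.94 W m⁻².
In equilibrium σT⁴ equals this, so T = 120.5 K.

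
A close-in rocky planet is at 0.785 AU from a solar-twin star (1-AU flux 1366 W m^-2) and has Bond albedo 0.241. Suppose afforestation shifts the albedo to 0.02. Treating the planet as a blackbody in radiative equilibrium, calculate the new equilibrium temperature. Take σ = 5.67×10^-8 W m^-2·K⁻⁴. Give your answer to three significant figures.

313 K

Irradiance scales as 1/d², so S = 1366 W m^-2 × (1/0.785)² = 2217 W m^-2.
T₂ = [S(1−α₂)/(4σ)]^(1/4) = [2217·0.98/(4σ)]^(1/4) = 312.8 K.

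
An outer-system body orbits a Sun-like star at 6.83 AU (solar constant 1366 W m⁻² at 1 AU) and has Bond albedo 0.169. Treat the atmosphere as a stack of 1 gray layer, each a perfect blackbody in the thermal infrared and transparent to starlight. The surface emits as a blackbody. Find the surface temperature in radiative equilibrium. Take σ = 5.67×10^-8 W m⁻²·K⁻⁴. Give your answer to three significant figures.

121 kelvin

Flux at the orbit: S = 1366/(6.83)² = 29.28 W m⁻².
OLR = S(1−α)/4 = 6.083 W m⁻²; the top layer radiates at T_e = 101.8 K.
For an N-layer opaque stack, T_s⁴ = (N+1)T_e⁴, hence T_s = (2)^(1/4)×101.8 K = 121.0 K.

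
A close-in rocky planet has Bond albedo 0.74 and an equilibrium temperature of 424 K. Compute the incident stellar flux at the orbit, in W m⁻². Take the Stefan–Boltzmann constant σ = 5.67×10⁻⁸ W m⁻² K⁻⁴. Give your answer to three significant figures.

Invert the energy balance for S: S = 4σT⁴/(1−α).
σT⁴ = 5.67×10⁻⁸·(424)⁴ = 1833 W m⁻².
S = 4·1833/0.26 = 28190 W m⁻².

28200 W m⁻²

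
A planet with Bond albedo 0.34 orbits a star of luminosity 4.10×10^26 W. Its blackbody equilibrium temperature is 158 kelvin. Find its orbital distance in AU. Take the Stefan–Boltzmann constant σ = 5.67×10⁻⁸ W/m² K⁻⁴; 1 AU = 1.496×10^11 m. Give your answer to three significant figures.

The flux needed for this T is 4σT⁴/(1−0.34) = 214.2 W/m².
S = L/(4πd²) → d = √(L/4πS) = √(4.10×10^26/(4π·214.2)) = 3.903×10^11 m = 2.609 AU.

2.61 AU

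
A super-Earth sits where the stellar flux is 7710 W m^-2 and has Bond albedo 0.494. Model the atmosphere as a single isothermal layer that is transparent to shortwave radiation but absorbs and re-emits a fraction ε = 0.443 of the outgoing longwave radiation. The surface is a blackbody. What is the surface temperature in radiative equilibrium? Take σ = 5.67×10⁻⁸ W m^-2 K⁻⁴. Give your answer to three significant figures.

At the top of the atmosphere, σT_e⁴ = S(1−α)/4 = 975.3 W m^-2, giving T_e = 362.2 K.
Surface balance with a leaky layer gives σT_s⁴ = σT_e⁴·2/(2−ε), so T_s = T_e·[2/(2−0.443)]^(1/4) = 385.5 K.

386 K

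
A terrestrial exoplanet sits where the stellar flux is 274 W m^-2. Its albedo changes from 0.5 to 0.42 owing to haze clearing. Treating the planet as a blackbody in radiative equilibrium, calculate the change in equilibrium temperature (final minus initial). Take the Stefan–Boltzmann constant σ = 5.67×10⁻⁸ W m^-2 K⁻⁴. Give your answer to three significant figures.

With α = 0.5, T₁ = 156.8 K.
Final:   T₂ = [S(1−0.42)/(4σ)]^(1/4) = 162.7 K.
Change: 162.7 − 156.8 = 5.926 K.

5.93 K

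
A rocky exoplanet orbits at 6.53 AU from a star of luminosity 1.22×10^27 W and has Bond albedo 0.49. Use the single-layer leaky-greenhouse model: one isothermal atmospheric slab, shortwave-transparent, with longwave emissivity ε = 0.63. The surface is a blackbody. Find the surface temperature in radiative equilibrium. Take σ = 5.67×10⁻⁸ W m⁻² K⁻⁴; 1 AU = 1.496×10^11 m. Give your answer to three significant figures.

d = 6.53 × 1.496×10^11 m = 9.769×10^11 m.
S = L/(4πd²) = 101.7 W m⁻².
At the top of the atmosphere, σT_e⁴ = S(1−α)/4 = 12.97 W m⁻², giving T_e = 123.0 K.
The surface balance (absorbed SW + ε·downward IR = σT_s⁴) with T_a⁴ = T_s⁴/2 reduces to T_s = T_e·[2/(2−ε)]^¼ = 135.2 K.

135 kelvin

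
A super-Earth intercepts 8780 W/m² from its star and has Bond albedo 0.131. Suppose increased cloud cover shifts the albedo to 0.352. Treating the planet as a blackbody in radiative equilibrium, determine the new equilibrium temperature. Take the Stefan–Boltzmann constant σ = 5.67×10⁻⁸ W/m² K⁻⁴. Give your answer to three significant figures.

With the new albedo, S(1−α₂)/4 = 1422 W/m², so T₂ = 398.0 K.

398 K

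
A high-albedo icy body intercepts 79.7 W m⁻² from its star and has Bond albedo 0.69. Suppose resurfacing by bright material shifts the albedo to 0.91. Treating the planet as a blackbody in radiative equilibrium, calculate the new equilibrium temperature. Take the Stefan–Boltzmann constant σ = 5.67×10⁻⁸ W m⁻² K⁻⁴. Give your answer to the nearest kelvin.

75 K

With the new albedo, S(1−α₂)/4 = 1.793 W m⁻², so T₂ = 74.99 K.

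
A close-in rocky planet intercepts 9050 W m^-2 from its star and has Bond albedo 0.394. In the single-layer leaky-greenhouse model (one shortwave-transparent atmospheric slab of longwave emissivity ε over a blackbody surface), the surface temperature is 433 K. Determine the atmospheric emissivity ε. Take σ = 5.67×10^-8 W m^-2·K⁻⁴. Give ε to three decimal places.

TOA balance gives T_e = 394.3 K.
Inverting T_s⁴ = 2T_e⁴/(2−ε): (T_e/T_s)⁴ = 0.6879, so ε = 2(1 − 0.6879) = 0.6242.

0.624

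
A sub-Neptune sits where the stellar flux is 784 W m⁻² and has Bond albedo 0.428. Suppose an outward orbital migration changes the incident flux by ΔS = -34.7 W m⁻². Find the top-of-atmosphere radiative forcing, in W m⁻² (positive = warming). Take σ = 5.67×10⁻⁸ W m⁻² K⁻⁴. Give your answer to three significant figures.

ΔF = Δ[S(1−α)]/4 = (1−0.428)·-34.7/4 = -4.962 W m⁻².

-4.96 W m⁻²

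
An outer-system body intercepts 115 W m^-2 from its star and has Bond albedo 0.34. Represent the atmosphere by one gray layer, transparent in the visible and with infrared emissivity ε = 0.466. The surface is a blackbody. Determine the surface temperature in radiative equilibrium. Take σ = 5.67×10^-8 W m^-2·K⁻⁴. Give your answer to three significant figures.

145 kelvin

The planet radiates to space at T_e = [S(1−α)/(4σ)]^(1/4) = 135.3 K.
For a single slab of emissivity ε, T_s⁴ = 2T_e⁴/(2−ε); thus T_s = 135.3·(1.304)^(1/4) = 144.5 K.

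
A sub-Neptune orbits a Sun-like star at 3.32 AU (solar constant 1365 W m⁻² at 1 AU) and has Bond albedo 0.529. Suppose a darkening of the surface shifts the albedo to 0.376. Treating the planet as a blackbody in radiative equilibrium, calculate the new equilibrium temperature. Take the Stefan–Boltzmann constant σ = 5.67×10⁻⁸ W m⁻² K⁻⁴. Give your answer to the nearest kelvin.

Irradiance scales as 1/d², so S = 1365 W m⁻² × (1/3.32)² = 123.8 W m⁻².
With the new albedo, S(1−α₂)/4 = 19.32 W m⁻², so T₂ = 135.9 K.

136 kelvin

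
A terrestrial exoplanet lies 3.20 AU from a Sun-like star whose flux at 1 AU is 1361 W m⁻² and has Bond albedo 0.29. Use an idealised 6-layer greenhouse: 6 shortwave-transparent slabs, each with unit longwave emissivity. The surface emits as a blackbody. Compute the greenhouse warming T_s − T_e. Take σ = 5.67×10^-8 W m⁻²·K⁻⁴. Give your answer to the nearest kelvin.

89 K

By the inverse-square law, S = 1361/3.20² = 132.9 W m⁻².
Top-of-atmosphere balance: σT_e⁴ = S(1−α)/4 = 23.59 W m⁻² → T_e = 142.8 K.
T_s = (N+1)^(1/4)·T_e = 232.3 K.
Warming: T_s − T_e = 89.49 K.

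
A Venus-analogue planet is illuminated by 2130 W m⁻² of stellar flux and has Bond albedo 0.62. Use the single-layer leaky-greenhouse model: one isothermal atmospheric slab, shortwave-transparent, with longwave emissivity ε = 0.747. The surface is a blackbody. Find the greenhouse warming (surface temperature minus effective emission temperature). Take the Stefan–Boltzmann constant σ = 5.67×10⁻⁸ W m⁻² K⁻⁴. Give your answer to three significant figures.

The planet radiates to space at T_e = [S(1−α)/(4σ)]^(1/4) = 244.4 K.
The surface balance (absorbed SW + ε·downward IR = σT_s⁴) with T_a⁴ = T_s⁴/2 reduces to T_s = T_e·[2/(2−ε)]^¼ = 274.7 K.
The atmosphere warms the surface by 30.31 K.

30.3 K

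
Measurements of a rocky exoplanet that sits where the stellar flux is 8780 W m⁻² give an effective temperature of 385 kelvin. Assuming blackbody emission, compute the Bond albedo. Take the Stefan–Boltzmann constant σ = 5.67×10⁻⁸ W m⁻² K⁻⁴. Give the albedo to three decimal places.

From σT⁴ = S(1−α)/4 we invert for α: 1−α = 4σT⁴/S.
σT⁴ = 1246 W m⁻², so 4σT⁴ = 4983 W m⁻².
1−α = 4983/8780 = 0.5675, so α = 0.4325.

0.432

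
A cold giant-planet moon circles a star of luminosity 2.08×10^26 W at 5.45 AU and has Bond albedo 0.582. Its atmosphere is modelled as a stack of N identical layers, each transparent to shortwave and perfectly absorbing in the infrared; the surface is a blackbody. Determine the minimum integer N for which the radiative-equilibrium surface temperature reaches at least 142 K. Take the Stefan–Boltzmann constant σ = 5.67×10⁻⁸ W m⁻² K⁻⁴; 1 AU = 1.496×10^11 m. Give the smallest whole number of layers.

8

Orbital distance: d = 5.45 AU = 8.153×10^11 m.
Flux at the orbit: S = L/(4πd²) = 2.08×10^26/(4π·(8.15×10^11)²) = 24.90 W m⁻².
Top-of-atmosphere balance: σT_e⁴ = S(1−α)/4 = 2.602 W m⁻² → T_e = 82.31 K.
T_s = (N+1)^(1/4)·T_e ≥ 142 K requires N+1 ≥ (T_s/T_e)⁴ = (142/82.31)⁴ = 8.860.
Rounding up, N = 8.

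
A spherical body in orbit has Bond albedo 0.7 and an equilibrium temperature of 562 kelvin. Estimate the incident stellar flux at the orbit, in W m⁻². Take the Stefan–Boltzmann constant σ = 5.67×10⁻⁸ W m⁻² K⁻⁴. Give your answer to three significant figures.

Invert the energy balance for S: S = 4σT⁴/(1−α).
The emitted flux is σT⁴ = 5656 W m⁻².
S = 4·5656/0.3 = 75420 W m⁻².

75400 W m⁻²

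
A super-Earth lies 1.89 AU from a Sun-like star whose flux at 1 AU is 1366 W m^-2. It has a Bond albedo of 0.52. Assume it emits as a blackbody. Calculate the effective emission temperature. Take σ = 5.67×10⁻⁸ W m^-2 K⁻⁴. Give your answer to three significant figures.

169 K

By the inverse-square law, S = 1366/1.89² = 382.4 W m^-2.
Absorbed flux (global mean): S(1−α)/4 = 382.4·0.48/4 = 45.89 W m^-2.
In equilibrium σT⁴ equals this, so T = 168.7 K.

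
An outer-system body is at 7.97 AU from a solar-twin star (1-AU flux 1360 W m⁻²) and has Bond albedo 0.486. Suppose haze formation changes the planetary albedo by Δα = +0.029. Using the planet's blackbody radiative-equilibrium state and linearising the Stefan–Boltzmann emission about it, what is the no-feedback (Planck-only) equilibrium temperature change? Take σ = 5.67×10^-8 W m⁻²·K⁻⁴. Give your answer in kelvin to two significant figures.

Irradiance scales as 1/d², so S = 1360 W m⁻² × (1/7.97)² = 21.41 W m⁻².
Reference equilibrium: T_e = [S(1−α)/(4σ)]^(1/4) = 83.46 K.
The change in absorbed flux is Δ[S(1−α)/4] = −SΔα/4 = -0.1552 W m⁻².
Linearising σT⁴ gives d(σT⁴)/dT = 4σT_e³ = 0.1319 W m⁻² per K.
So ΔT₀ = -0.1552/0.1319 = -1.18 K.

-1.2 K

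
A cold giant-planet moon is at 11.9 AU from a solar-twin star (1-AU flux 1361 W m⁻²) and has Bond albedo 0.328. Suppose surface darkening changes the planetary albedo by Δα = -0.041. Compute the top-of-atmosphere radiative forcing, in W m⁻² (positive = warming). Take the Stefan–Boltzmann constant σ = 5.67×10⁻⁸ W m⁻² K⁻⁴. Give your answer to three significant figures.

Irradiance scales as 1/d², so S = 1361 W m⁻² × (1/11.9)² = 9.611 W m⁻².
The change in absorbed flux is Δ[S(1−α)/4] = −SΔα/4 = 0.09851 W m⁻².

0.0985 W m⁻²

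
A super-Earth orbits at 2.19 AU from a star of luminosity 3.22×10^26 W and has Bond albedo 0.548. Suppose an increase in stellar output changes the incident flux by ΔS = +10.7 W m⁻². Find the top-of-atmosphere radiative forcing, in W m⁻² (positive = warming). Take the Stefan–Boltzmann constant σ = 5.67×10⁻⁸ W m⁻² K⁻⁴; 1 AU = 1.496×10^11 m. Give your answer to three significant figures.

1.21 W m⁻²

d = 2.19 × 1.496×10^11 m = 3.276×10^11 m.
Flux at the orbit: S = L/(4πd²) = 3.22×10^26/(4π·(3.28×10^11)²) = 238.7 W m⁻².
Only a fraction (1−α) is absorbed and it's spread over 4πR², so ΔF = (1−α)ΔS/4 = 1.209 W m⁻².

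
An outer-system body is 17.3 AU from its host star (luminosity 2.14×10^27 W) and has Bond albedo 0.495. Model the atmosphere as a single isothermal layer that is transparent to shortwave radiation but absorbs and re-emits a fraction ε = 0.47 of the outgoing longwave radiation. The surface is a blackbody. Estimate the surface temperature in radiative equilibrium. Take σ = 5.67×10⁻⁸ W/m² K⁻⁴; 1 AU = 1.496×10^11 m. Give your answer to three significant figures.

92.7 kelvin

d = 17.3 × 1.496×10^11 m = 2.588×10^12 m.
Spreading L over a sphere of radius d: S = 2.14×10^27/(4π·2.59×10^12²) = 25.42 W/m².
The planet radiates to space at T_e = [S(1−α)/(4σ)]^(1/4) = 86.74 K.
Surface balance with a leaky layer gives σT_s⁴ = σT_e⁴·2/(2−ε), so T_s = T_e·[2/(2−0.47)]^(1/4) = 92.75 K.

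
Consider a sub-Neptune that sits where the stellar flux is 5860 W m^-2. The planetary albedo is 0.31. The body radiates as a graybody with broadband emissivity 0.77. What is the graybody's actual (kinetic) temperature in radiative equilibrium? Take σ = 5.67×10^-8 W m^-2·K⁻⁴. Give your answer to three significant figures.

Averaging over the sphere, the absorbed flux is S(1−α)/4 = 1011 W m^-2.
Equating to εσT⁴ with ε = 0.77: T = (1011/0.77σ)^(1/4) = 390.1 K.

390 kelvin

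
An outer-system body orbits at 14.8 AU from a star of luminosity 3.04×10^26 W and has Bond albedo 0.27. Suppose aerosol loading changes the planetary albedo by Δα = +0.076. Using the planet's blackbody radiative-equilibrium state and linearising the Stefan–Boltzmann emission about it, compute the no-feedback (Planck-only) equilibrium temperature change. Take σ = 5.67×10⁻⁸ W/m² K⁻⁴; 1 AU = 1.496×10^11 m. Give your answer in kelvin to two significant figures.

-1.6 K

Orbital distance: d = 14.8 AU = 2.214×10^12 m.
Flux at the orbit: S = L/(4πd²) = 3.04×10^26/(4π·(2.21×10^12)²) = 4.935 W/m².
Unperturbed T_e = [4.935·(1−0.27)/(4σ)]^¼ = 63.13 K.
The change in absorbed flux is Δ[S(1−α)/4] = −SΔα/4 = -0.09376 W/m².
Planck response: λ_P = 4σT_e³ = 4·5.67×10⁻⁸·(63.13)³ = 0.05706 W/m²/K.
ΔT₀ = ΔF/λ_P = -0.09376/0.05706 = -1.64 K.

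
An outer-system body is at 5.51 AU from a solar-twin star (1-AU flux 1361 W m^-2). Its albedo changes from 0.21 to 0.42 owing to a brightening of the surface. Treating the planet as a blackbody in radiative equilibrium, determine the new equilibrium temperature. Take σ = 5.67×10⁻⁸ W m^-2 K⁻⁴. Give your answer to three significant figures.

103 K

By the inverse-square law, S = 1361/5.51² = 44.83 W m^-2.
T₂ = [S(1−α₂)/(4σ)]^(1/4) = [44.83·0.58/(4σ)]^(1/4) = 103.5 K.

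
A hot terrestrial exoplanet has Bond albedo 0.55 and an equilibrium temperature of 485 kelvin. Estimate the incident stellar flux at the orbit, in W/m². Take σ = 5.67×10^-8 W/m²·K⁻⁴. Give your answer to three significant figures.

27900 W/m²

Invert the energy balance for S: S = 4σT⁴/(1−α).
σT⁴ = 5.67×10⁻⁸·(485)⁴ = 3137 W/m².
S = 4·3137/0.45 = 27890 W/m².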